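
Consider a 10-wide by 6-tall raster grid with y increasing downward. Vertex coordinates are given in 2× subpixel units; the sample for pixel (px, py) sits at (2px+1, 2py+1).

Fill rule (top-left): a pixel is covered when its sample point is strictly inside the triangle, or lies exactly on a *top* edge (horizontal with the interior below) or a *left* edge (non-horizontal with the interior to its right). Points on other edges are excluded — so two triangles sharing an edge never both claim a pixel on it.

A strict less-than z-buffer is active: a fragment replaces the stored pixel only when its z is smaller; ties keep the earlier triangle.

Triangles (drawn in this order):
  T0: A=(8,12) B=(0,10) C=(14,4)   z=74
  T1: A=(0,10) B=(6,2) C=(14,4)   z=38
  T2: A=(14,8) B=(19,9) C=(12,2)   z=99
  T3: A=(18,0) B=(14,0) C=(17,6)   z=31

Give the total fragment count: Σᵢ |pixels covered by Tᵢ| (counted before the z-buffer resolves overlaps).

T0:
  2·area = 76
  edge (8, 12)→(0, 10): d=(-8,-2) top-left  bias=+0
  edge (0, 10)→(14, 4): d=(14,-6) top-left  bias=+0
  edge (14, 4)→(8, 12): d=(-6,8) right/bottom  bias=-1
    (6,2)@(13, 5): e=[66,8,2] → X
    (7,2)@(15, 5): e=[70,20,-14] → .
    (3,3)@(7, 7): e=[38,0,38] → X  [on edge]
    (4,3)@(9, 7): e=[42,12,22] → X
    (5,3)@(11, 7): e=[46,24,6] → X
    (6,3)@(13, 7): e=[50,36,-10] → .
    (1,4)@(3, 9): e=[14,4,58] → X
    (2,4)@(5, 9): e=[18,16,42] → X
    (5,4)@(11, 9): e=[30,52,-6] → .
    (1,5)@(3, 11): e=[-2,32,46] → .
    (2,5)@(5, 11): e=[2,44,30] → X
    (4,5)@(9, 11): e=[10,68,-2] → .
  covered (10 px):
    . . . . . . . . . .
    . . . . . . . . . .
    . . . . . . X . . .
    . . . X X X . . . .
    . X X X X . . . . .
    . . X X . . . . . .
T1:
  2·area = 76
  edge (0, 10)→(6, 2): d=(6,-8) top-left  bias=+0
  edge (6, 2)→(14, 4): d=(8,2) right/bottom  bias=-1
  edge (14, 4)→(0, 10): d=(-14,6) right/bottom  bias=-1
    (3,1)@(7, 3): e=[14,6,56] → X
    (4,1)@(9, 3): e=[30,2,44] → X
    (5,1)@(11, 3): e=[46,-2,32] → .
    (2,2)@(5, 5): e=[10,26,40] → X
    (5,2)@(11, 5): e=[58,14,4] → X
    (6,2)@(13, 5): e=[74,10,-8] → .
    (1,3)@(3, 7): e=[6,46,24] → X
    (3,3)@(7, 7): e=[38,38,0] → .  [on edge]
    (4,3)@(9, 7): e=[54,34,-12] → .
    (5,3)@(11, 7): e=[70,30,-24] → .
    (0,4)@(1, 9): e=[2,66,8] → X
    (1,4)@(3, 9): e=[18,62,-4] → .
  covered (9 px):
    . . . . . . . . . .
    . . . X X . . . . .
    . . X X X X . . . .
    . X X . . . . . . .
    X . . . . . . . . .
    . . . . . . . . . .
T2:
  2·area = 28  (B↔C swapped to make it positive)
  edge (14, 8)→(12, 2): d=(-2,-6) top-left  bias=+0
  edge (12, 2)→(19, 9): d=(7,7) right/bottom  bias=-1
  edge (19, 9)→(14, 8): d=(-5,-1) top-left  bias=+0
    (5,0)@(11, 1): e=[-4,0,32] → .  [on edge]
    (6,1)@(13, 3): e=[4,0,24] → .  [on edge]
    (6,2)@(13, 5): e=[0,14,14] → X  [on edge]
    (7,2)@(15, 5): e=[12,0,16] → .  [on edge]
    (4,3)@(9, 7): e=[-28,56,0] → .  [on edge]
    (6,3)@(13, 7): e=[-4,28,4] → .
    (7,3)@(15, 7): e=[8,14,6] → X
    (8,3)@(17, 7): e=[20,0,8] → .  [on edge]
    (7,4)@(15, 9): e=[4,28,-4] → .
    (9,4)@(19, 9): e=[28,0,0] → .  [on edge]
    (7,5)@(15, 11): e=[0,42,-14] → .  [on edge]
  covered (2 px):
    . . . . . . . . . .
    . . . . . . . . . .
    . . . . . . X . . .
    . . . . . . . X . .
    . . . . . . . . . .
    . . . . . . . . . .
T3:
  2·area = 24  (B↔C swapped to make it positive)
  edge (18, 0)→(17, 6): d=(-1,6) right/bottom  bias=-1
  edge (17, 6)→(14, 0): d=(-3,-6) top-left  bias=+0
  edge (14, 0)→(18, 0): d=(4,0) top-left  bias=+0
    (7,0)@(15, 1): e=[17,3,4] → X
    (8,0)@(17, 1): e=[5,15,4] → X
    (9,0)@(19, 1): e=[-7,27,4] → .
    (7,1)@(15, 3): e=[15,-3,12] → .
    (8,1)@(17, 3): e=[3,9,12] → X
    (9,1)@(19, 3): e=[-9,21,12] → .
    (8,2)@(17, 5): e=[1,3,20] → X
    (9,2)@(19, 5): e=[-11,15,20] → .
    (8,3)@(17, 7): e=[-1,-3,28] → .
  covered (4 px):
    . . . . . . . X X .
    . . . . . . . . X .
    . . . . . . . . X .
    . . . . . . . . . .
    . . . . . . . . . .
    . . . . . . . . . .

Answer: 25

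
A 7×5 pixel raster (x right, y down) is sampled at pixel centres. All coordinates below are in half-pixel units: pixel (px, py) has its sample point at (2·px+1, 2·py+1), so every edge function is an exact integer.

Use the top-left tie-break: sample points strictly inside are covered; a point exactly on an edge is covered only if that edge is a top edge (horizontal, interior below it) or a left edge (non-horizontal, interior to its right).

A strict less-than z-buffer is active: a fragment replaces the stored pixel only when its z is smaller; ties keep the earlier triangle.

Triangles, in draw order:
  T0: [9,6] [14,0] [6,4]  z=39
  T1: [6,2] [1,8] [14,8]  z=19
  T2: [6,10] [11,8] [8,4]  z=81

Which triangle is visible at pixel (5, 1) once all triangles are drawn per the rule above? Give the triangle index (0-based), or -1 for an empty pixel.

T0:
  2·area = 28  (B↔C swapped to make it positive)
  edge (9, 6)→(6, 4): d=(-3,-2) top-left  bias=+0
  edge (6, 4)→(14, 0): d=(8,-4) top-left  bias=+0
  edge (14, 0)→(9, 6): d=(-5,6) right/bottom  bias=-1
    (6,0)@(13, 1): e=[23,4,1] → X
    (4,1)@(9, 3): e=[9,4,15] → X
    (5,1)@(11, 3): e=[13,12,3] → X
    (6,1)@(13, 3): e=[17,20,-9] → .
    (4,2)@(9, 5): e=[3,20,5] → X
    (5,2)@(11, 5): e=[7,28,-7] → .
    (4,3)@(9, 7): e=[-3,36,-5] → .
  covered (4 px):
    . . . . . . X
    . . . . X X .
    . . . . X . .
    . . . . . . .
    . . . . . . .
T1:
  2·area = 78  (B↔C swapped to make it positive)
  edge (6, 2)→(14, 8): d=(8,6) right/bottom  bias=-1
  edge (14, 8)→(1, 8): d=(-13,0) right/bottom  bias=-1
  edge (1, 8)→(6, 2): d=(5,-6) top-left  bias=+0
    (3,1)@(7, 3): e=[2,65,11] → X
    (4,1)@(9, 3): e=[-10,65,23] → .
    (2,2)@(5, 5): e=[30,39,9] → X
    (4,2)@(9, 5): e=[6,39,33] → X
    (5,2)@(11, 5): e=[-6,39,45] → .
    (1,3)@(3, 7): e=[58,13,7] → X
    (5,3)@(11, 7): e=[10,13,55] → X
    (6,3)@(13, 7): e=[-2,13,67] → .
    (1,4)@(3, 9): e=[74,-13,17] → .
    (2,4)@(5, 9): e=[62,-13,29] → .
    (3,4)@(7, 9): e=[50,-13,41] → .
    (4,4)@(9, 9): e=[38,-13,53] → .
  covered (9 px):
    . . . . . . .
    . . . X . . .
    . . X X X . .
    . X X X X X .
    . . . . . . .
T2:
  2·area = 26  (B↔C swapped to make it positive)
  edge (6, 10)→(8, 4): d=(2,-6) top-left  bias=+0
  edge (8, 4)→(11, 8): d=(3,4) right/bottom  bias=-1
  edge (11, 8)→(6, 10): d=(-5,2) right/bottom  bias=-1
    (4,0)@(9, 1): e=[0,-13,39] → .  [on edge]
    (3,3)@(7, 7): e=[0,13,13] → X  [on edge]
    (4,3)@(9, 7): e=[12,5,9] → X
    (5,3)@(11, 7): e=[24,-3,5] → .
    (3,4)@(7, 9): e=[4,19,3] → X
    (4,4)@(9, 9): e=[16,11,-1] → .
  covered (3 px):
    . . . . . . .
    . . . . . . .
    . . . . . . .
    . . . X X . .
    . . . X . . .

Z-buffer (winner per pixel, '.' = empty):
  . . . . . . 0
  . . . 1 0 0 .
  . . 1 1 1 . .
  . 1 1 1 1 1 .
  . . . 2 . . .

Result: 0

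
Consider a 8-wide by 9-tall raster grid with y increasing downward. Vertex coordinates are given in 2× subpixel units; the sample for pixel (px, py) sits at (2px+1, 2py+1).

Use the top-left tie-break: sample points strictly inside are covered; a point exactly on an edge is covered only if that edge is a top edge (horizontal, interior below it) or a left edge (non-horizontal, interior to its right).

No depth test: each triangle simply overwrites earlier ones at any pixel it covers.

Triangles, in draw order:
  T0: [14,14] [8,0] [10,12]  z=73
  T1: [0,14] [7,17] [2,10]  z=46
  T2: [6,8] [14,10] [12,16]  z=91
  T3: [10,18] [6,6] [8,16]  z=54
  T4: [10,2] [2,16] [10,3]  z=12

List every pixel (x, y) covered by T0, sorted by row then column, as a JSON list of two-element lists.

T0:
  2·area = 44  (B↔C swapped to make it positive)
  edge (14, 14)→(10, 12): d=(-4,-2) top-left  bias=+0
  edge (10, 12)→(8, 0): d=(-2,-12) top-left  bias=+0
  edge (8, 0)→(14, 14): d=(6,14) right/bottom  bias=-1
    (4,1)@(9, 3): e=[34,6,4] → █
    (5,1)@(11, 3): e=[38,30,-24] → ·
    (4,2)@(9, 5): e=[26,2,16] → █
    (5,2)@(11, 5): e=[30,26,-12] → ·
    (4,3)@(9, 7): e=[18,-2,28] → ·
    (5,3)@(11, 7): e=[22,22,0] → ·  [on edge]
    (5,4)@(11, 9): e=[14,18,12] → █
    (6,4)@(13, 9): e=[18,42,-16] → ·
    (5,5)@(11, 11): e=[6,14,24] → █
    (6,5)@(13, 11): e=[10,38,-4] → ·
    (5,6)@(11, 13): e=[-2,10,36] → ·
    (6,6)@(13, 13): e=[2,34,8] → █
  covered (5 px):
    · · · · · · · ·
    · · · · █ · · ·
    · · · · █ · · ·
    · · · · · · · ·
    · · · · · █ · ·
    · · · · · █ · ·
    · · · · · · █ ·
    · · · · · · · ·
    · · · · · · · ·
T1:
  2·area = 34  (B↔C swapped to make it positive)
  edge (0, 14)→(2, 10): d=(2,-4) top-left  bias=+0
  edge (2, 10)→(7, 17): d=(5,7) right/bottom  bias=-1
  edge (7, 17)→(0, 14): d=(-7,-3) top-left  bias=+0
    (0,6)@(1, 13): e=[2,22,10] → █
    (1,6)@(3, 13): e=[10,8,16] → █
    (2,6)@(5, 13): e=[18,-6,22] → ·
    (0,7)@(1, 15): e=[6,32,-4] → ·
    (1,7)@(3, 15): e=[14,18,2] → █
    (2,7)@(5, 15): e=[22,4,8] → █
    (3,7)@(7, 15): e=[30,-10,14] → ·
    (1,8)@(3, 17): e=[18,28,-12] → ·
    (2,8)@(5, 17): e=[26,14,-6] → ·
    (3,8)@(7, 17): e=[34,0,0] → ·  [on edge]
  covered (4 px):
    · · · · · · · ·
    · · · · · · · ·
    · · · · · · · ·
    · · · · · · · ·
    · · · · · · · ·
    · · · · · · · ·
    █ █ · · · · · ·
    · █ █ · · · · ·
    · · · · · · · ·
T2:
  2·area = 52
  edge (6, 8)→(14, 10): d=(8,2) right/bottom  bias=-1
  edge (14, 10)→(12, 16): d=(-2,6) right/bottom  bias=-1
  edge (12, 16)→(6, 8): d=(-6,-8) top-left  bias=+0
    (7,3)@(15, 7): e=[-26,0,78] → ·  [on edge]
    (3,4)@(7, 9): e=[6,44,2] → █
    (4,4)@(9, 9): e=[2,32,18] → █
    (5,4)@(11, 9): e=[-2,20,34] → ·
    (3,5)@(7, 11): e=[22,40,-10] → ·
    (4,5)@(9, 11): e=[18,28,6] → █
    (5,5)@(11, 11): e=[14,16,22] → █
    (6,5)@(13, 11): e=[10,4,38] → █
    (7,5)@(15, 11): e=[6,-8,54] → ·
    (4,6)@(9, 13): e=[34,24,-6] → ·
    (5,6)@(11, 13): e=[30,12,10] → █
    (6,6)@(13, 13): e=[26,0,26] → ·  [on edge]
  covered (6 px):
    · · · · · · · ·
    · · · · · · · ·
    · · · · · · · ·
    · · · · · · · ·
    · · · █ █ · · ·
    · · · · █ █ █ ·
    · · · · · █ · ·
    · · · · · · · ·
    · · · · · · · ·
T3:
  2·area = 16  (B↔C swapped to make it positive)
  edge (10, 18)→(8, 16): d=(-2,-2) top-left  bias=+0
  edge (8, 16)→(6, 6): d=(-2,-10) top-left  bias=+0
  edge (6, 6)→(10, 18): d=(4,12) right/bottom  bias=-1
    (2,0)@(5, 1): e=[24,0,-8] → ·  [on edge]
    (2,1)@(5, 3): e=[20,-4,0] → ·  [on edge]
    (0,4)@(1, 9): e=[0,-56,72] → ·  [on edge]
    (3,4)@(7, 9): e=[12,4,0] → ·  [on edge]
    (1,5)@(3, 11): e=[0,-40,56] → ·  [on edge]
    (3,5)@(7, 11): e=[8,0,8] → █  [on edge]
    (4,5)@(9, 11): e=[12,20,-16] → ·
    (2,6)@(5, 13): e=[0,-24,40] → ·  [on edge]
    (3,6)@(7, 13): e=[4,-4,16] → ·
    (3,7)@(7, 15): e=[0,-8,24] → ·  [on edge]
    (4,7)@(9, 15): e=[4,12,0] → ·  [on edge]
    (4,8)@(9, 17): e=[0,8,8] → █  [on edge]
  covered (2 px):
    · · · · · · · ·
    · · · · · · · ·
    · · · · · · · ·
    · · · · · · · ·
    · · · · · · · ·
    · · · █ · · · ·
    · · · · · · · ·
    · · · · · · · ·
    · · · · █ · · ·
T4:
  2·area = 8  (B↔C swapped to make it positive)
  edge (10, 2)→(10, 3): d=(0,1) right/bottom  bias=-1
  edge (10, 3)→(2, 16): d=(-8,13) right/bottom  bias=-1
  edge (2, 16)→(10, 2): d=(8,-14) top-left  bias=+0
    (2,5)@(5, 11): e=[5,1,2] → █
    (3,5)@(7, 11): e=[3,-25,30] → ·
    (2,6)@(5, 13): e=[5,-15,18] → ·
  covered (1 px):
    · · · · · · · ·
    · · · · · · · ·
    · · · · · · · ·
    · · · · · · · ·
    · · · · · · · ·
    · · █ · · · · ·
    · · · · · · · ·
    · · · · · · · ·
    · · · · · · · ·

Answer: [[4,1],[4,2],[5,4],[5,5],[6,6]]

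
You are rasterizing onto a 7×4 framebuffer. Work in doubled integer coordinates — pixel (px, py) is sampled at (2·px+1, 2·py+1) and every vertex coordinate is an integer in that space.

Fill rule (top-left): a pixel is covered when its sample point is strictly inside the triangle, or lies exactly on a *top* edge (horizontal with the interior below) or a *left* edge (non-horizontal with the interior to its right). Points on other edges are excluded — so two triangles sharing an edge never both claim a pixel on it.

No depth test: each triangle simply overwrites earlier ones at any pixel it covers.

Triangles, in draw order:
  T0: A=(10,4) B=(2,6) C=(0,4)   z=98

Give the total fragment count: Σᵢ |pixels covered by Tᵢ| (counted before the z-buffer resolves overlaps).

T0:
  2·area = 20
  edge (10, 4)→(2, 6): d=(-8,2) right/bottom  bias=-1
  edge (2, 6)→(0, 4): d=(-2,-2) top-left  bias=+0
  edge (0, 4)→(10, 4): d=(10,0) top-left  bias=+0
    (0,2)@(1, 5): e=[10,0,10] → X  [on edge]
    (1,2)@(3, 5): e=[6,4,10] → X
    (2,2)@(5, 5): e=[2,8,10] → X
    (3,2)@(7, 5): e=[-2,12,10] → .
    (0,3)@(1, 7): e=[-6,-4,30] → .
    (1,3)@(3, 7): e=[-10,0,30] → .  [on edge]
    (2,3)@(5, 7): e=[-14,4,30] → .
  covered (3 px):
    . . . . . . .
    . . . . . . .
    X X X . . . .
    . . . . . . .

Answer: 3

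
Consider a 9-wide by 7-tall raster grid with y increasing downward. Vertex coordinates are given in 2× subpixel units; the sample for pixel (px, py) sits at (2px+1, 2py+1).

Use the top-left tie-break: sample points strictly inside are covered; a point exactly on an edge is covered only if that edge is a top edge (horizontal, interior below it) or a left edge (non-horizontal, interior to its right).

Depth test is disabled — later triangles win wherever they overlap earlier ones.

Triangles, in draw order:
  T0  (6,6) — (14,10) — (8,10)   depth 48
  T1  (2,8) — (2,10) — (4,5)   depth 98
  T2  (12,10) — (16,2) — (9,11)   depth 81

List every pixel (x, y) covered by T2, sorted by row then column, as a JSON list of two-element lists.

T0:
  2·area = 24
  edge (6, 6)→(14, 10): d=(8,4) right/bottom  bias=-1
  edge (14, 10)→(8, 10): d=(-6,0) right/bottom  bias=-1
  edge (8, 10)→(6, 6): d=(-2,-4) top-left  bias=+0
    (3,3)@(7, 7): e=[4,18,2] → #
    (4,3)@(9, 7): e=[-4,18,10] → ·
    (3,4)@(7, 9): e=[20,6,-2] → ·
    (4,4)@(9, 9): e=[12,6,6] → #
    (5,4)@(11, 9): e=[4,6,14] → #
    (6,4)@(13, 9): e=[-4,6,22] → ·
    (4,5)@(9, 11): e=[28,-6,2] → ·
    (5,5)@(11, 11): e=[20,-6,10] → ·
  covered (3 px):
    · · · · · · · · ·
    · · · · · · · · ·
    · · · · · · · · ·
    · · · # · · · · ·
    · · · · # # · · ·
    · · · · · · · · ·
    · · · · · · · · ·
T1:
  2·area = 4  (B↔C swapped to make it positive)
  edge (2, 8)→(4, 5): d=(2,-3) top-left  bias=+0
  edge (4, 5)→(2, 10): d=(-2,5) right/bottom  bias=-1
  edge (2, 10)→(2, 8): d=(0,-2) top-left  bias=+0
    (1,3)@(3, 7): e=[1,1,2] → #
    (2,3)@(5, 7): e=[7,-9,6] → ·
    (1,4)@(3, 9): e=[5,-3,2] → ·
  covered (1 px):
    · · · · · · · · ·
    · · · · · · · · ·
    · · · · · · · · ·
    · # · · · · · · ·
    · · · · · · · · ·
    · · · · · · · · ·
    · · · · · · · · ·
T2:
  2·area = 20  (B↔C swapped to make it positive)
  edge (12, 10)→(9, 11): d=(-3,1) right/bottom  bias=-1
  edge (9, 11)→(16, 2): d=(7,-9) top-left  bias=+0
  edge (16, 2)→(12, 10): d=(-4,8) right/bottom  bias=-1
    (6,3)@(13, 7): e=[8,8,4] → #
    (7,3)@(15, 7): e=[6,26,-12] → ·
    (5,4)@(11, 9): e=[4,4,12] → #
    (6,4)@(13, 9): e=[2,22,-4] → ·
    (7,4)@(15, 9): e=[0,40,-20] → ·  [on edge]
    (4,5)@(9, 11): e=[0,0,20] → ·  [on edge]
    (5,5)@(11, 11): e=[-2,18,4] → ·
    (1,6)@(3, 13): e=[0,-40,60] → ·  [on edge]
  covered (2 px):
    · · · · · · · · ·
    · · · · · · · · ·
    · · · · · · · · ·
    · · · · · · # · ·
    · · · · · # · · ·
    · · · · · · · · ·
    · · · · · · · · ·

Answer: [[6,3],[5,4]]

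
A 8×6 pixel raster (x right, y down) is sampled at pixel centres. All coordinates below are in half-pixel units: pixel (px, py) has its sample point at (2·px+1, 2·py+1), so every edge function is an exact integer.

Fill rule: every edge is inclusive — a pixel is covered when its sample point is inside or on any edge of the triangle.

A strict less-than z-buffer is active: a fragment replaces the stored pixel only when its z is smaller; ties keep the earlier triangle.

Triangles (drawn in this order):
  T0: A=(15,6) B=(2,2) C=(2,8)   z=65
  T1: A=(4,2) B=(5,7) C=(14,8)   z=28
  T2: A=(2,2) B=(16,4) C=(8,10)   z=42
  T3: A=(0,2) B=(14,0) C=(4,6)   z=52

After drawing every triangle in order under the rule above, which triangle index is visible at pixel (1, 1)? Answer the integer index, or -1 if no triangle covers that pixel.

T0:
  2·area = 78  (B↔C swapped to make it positive)
  edge (15, 6)→(2, 8): d=(-13,2) inclusive
  edge (2, 8)→(2, 2): d=(0,-6) inclusive
  edge (2, 2)→(15, 6): d=(13,4) inclusive
    (1,1)@(3, 3): e=[63,6,9] → #
    (2,1)@(5, 3): e=[59,18,1] → #
    (3,1)@(7, 3): e=[55,30,-7] → ·
    (1,2)@(3, 5): e=[37,6,35] → #
    (3,2)@(7, 5): e=[29,30,19] → #
    (4,2)@(9, 5): e=[25,42,11] → #
    (5,2)@(11, 5): e=[21,54,3] → #
    (6,2)@(13, 5): e=[17,66,-5] → ·
    (1,3)@(3, 7): e=[11,6,61] → #
    (4,3)@(9, 7): e=[-1,42,37] → ·
    (5,3)@(11, 7): e=[-5,54,29] → ·
    (1,4)@(3, 9): e=[-15,6,87] → ·
  covered (10 px):
    · · · · · · · ·
    · # # · · · · ·
    · # # # # # · ·
    · # # # · · · ·
    · · · · · · · ·
    · · · · · · · ·
T1:
  2·area = 44  (B↔C swapped to make it positive)
  edge (4, 2)→(14, 8): d=(10,6) inclusive
  edge (14, 8)→(5, 7): d=(-9,-1) inclusive
  edge (5, 7)→(4, 2): d=(-1,-5) inclusive
    (2,1)@(5, 3): e=[4,36,4] → #
    (3,1)@(7, 3): e=[-8,38,14] → ·
    (2,2)@(5, 5): e=[24,18,2] → #
    (3,2)@(7, 5): e=[12,20,12] → #
    (4,2)@(9, 5): e=[0,22,22] → #  [on edge]
    (5,2)@(11, 5): e=[-12,24,32] → ·
    (2,3)@(5, 7): e=[44,0,0] → #  [on edge]
    (5,3)@(11, 7): e=[8,6,30] → #
    (6,3)@(13, 7): e=[-4,8,40] → ·
    (2,4)@(5, 9): e=[64,-18,-2] → ·
    (3,4)@(7, 9): e=[52,-16,8] → ·
    (4,4)@(9, 9): e=[40,-14,18] → ·
  covered (8 px):
    · · · · · · · ·
    · · # · · · · ·
    · · # # # · · ·
    · · # # # # · ·
    · · · · · · · ·
    · · · · · · · ·
T2:
  2·area = 100
  edge (2, 2)→(16, 4): d=(14,2) inclusive
  edge (16, 4)→(8, 10): d=(-8,6) inclusive
  edge (8, 10)→(2, 2): d=(-6,-8) inclusive
    (1,1)@(3, 3): e=[12,86,2] → #
    (2,1)@(5, 3): e=[8,74,18] → #
    (3,1)@(7, 3): e=[4,62,34] → #
    (4,1)@(9, 3): e=[0,50,50] → #  [on edge]
    (5,1)@(11, 3): e=[-4,38,66] → ·
    (1,2)@(3, 5): e=[40,70,-10] → ·
    (2,2)@(5, 5): e=[36,58,6] → #
    (5,2)@(11, 5): e=[24,22,54] → #
    (6,2)@(13, 5): e=[20,10,70] → #
    (7,2)@(15, 5): e=[16,-2,86] → ·
    (2,3)@(5, 7): e=[64,42,-6] → ·
    (3,3)@(7, 7): e=[60,30,10] → #
  covered (13 px):
    · · · · · · · ·
    · # # # # · · ·
    · · # # # # # ·
    · · · # # # · ·
    · · · · # · · ·
    · · · · · · · ·
T3:
  2·area = 64
  edge (0, 2)→(14, 0): d=(14,-2) inclusive
  edge (14, 0)→(4, 6): d=(-10,6) inclusive
  edge (4, 6)→(0, 2): d=(-4,-4) inclusive
    (3,0)@(7, 1): e=[0,32,32] → #  [on edge]
    (4,0)@(9, 1): e=[4,20,40] → #
    (5,0)@(11, 1): e=[8,8,48] → #
    (6,0)@(13, 1): e=[12,-4,56] → ·
    (0,1)@(1, 3): e=[16,48,0] → #  [on edge]
    (1,1)@(3, 3): e=[20,36,8] → #
    (2,1)@(5, 3): e=[24,24,16] → #
    (4,1)@(9, 3): e=[32,0,32] → #  [on edge]
    (5,1)@(11, 3): e=[36,-12,40] → ·
    (0,2)@(1, 5): e=[44,28,-8] → ·
    (1,2)@(3, 5): e=[48,16,0] → #  [on edge]
    (3,2)@(7, 5): e=[56,-8,16] → ·
    (2,3)@(5, 7): e=[80,-16,0] → ·  [on edge]
    (3,4)@(7, 9): e=[112,-48,0] → ·  [on edge]
    (4,5)@(9, 11): e=[144,-80,0] → ·  [on edge]
  covered (10 px):
    · · · # # # · ·
    # # # # # · · ·
    · # # · · · · ·
    · · · · · · · ·
    · · · · · · · ·
    · · · · · · · ·

Z-buffer (winner per pixel, '.' = empty):
  . . . 3 3 3 . .
  3 2 1 2 2 . . .
  . 3 1 1 1 2 2 .
  . 0 1 1 1 1 . .
  . . . . 2 . . .
  . . . . . . . .

Answer: 2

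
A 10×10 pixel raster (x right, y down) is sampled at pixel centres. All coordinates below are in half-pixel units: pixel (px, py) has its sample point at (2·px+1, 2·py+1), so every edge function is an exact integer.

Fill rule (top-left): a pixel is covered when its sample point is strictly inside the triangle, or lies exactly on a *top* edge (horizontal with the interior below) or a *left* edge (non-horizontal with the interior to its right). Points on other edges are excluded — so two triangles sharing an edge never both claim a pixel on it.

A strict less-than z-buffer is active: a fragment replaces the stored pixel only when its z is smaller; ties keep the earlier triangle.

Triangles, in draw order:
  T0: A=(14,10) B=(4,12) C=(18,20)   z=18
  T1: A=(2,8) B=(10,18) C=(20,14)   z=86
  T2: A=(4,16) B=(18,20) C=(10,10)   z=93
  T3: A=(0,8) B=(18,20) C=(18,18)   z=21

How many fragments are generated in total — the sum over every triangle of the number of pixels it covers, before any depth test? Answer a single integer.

T0:
  2·area = 108  (B↔C swapped to make it positive)
  edge (14, 10)→(18, 20): d=(4,10) right/bottom  bias=-1
  edge (18, 20)→(4, 12): d=(-14,-8) top-left  bias=+0
  edge (4, 12)→(14, 10): d=(10,-2) top-left  bias=+0
    (9,4)@(19, 9): e=[-54,162,0] → .  [on edge]
    (4,5)@(9, 11): e=[54,54,0] → X  [on edge]
    (5,5)@(11, 11): e=[34,70,4] → X
    (6,5)@(13, 11): e=[14,86,8] → X
    (7,5)@(15, 11): e=[-6,102,12] → .
    (3,6)@(7, 13): e=[82,10,16] → X
    (7,6)@(15, 13): e=[2,74,32] → X
    (8,6)@(17, 13): e=[-18,90,36] → .
    (3,7)@(7, 15): e=[90,-18,36] → .
    (4,7)@(9, 15): e=[70,-2,40] → .
    (5,7)@(11, 15): e=[50,14,44] → X
    (8,7)@(17, 15): e=[-10,62,56] → .
  covered (14 px):
    . . . . . . . . . .
    . . . . . . . . . .
    . . . . . . . . . .
    . . . . . . . . . .
    . . . . . . . . . .
    . . . . X X X . . .
    . . . X X X X X . .
    . . . . . X X X . .
    . . . . . . X X . .
    . . . . . . . . X .
T1:
  2·area = 132  (B↔C swapped to make it positive)
  edge (2, 8)→(20, 14): d=(18,6) right/bottom  bias=-1
  edge (20, 14)→(10, 18): d=(-10,4) right/bottom  bias=-1
  edge (10, 18)→(2, 8): d=(-8,-10) top-left  bias=+0
    (1,4)@(3, 9): e=[12,118,2] → X
    (2,4)@(5, 9): e=[0,110,22] → .  [on edge]
    (1,5)@(3, 11): e=[48,98,-14] → .
    (2,5)@(5, 11): e=[36,90,6] → X
    (3,5)@(7, 11): e=[24,82,26] → X
    (4,5)@(9, 11): e=[12,74,46] → X
    (5,5)@(11, 11): e=[0,66,66] → .  [on edge]
    (2,6)@(5, 13): e=[72,70,-10] → .
    (3,6)@(7, 13): e=[60,62,10] → X
    (5,6)@(11, 13): e=[36,46,50] → X
    (6,6)@(13, 13): e=[24,38,70] → X
    (7,6)@(15, 13): e=[12,30,90] → X
    (8,6)@(17, 13): e=[0,22,110] → .  [on edge]
  covered (15 px):
    . . . . . . . . . .
    . . . . . . . . . .
    . . . . . . . . . .
    . . . . . . . . . .
    . X . . . . . . . .
    . . X X X . . . . .
    . . . X X X X X . .
    . . . . X X X X X .
    . . . . . X . . . .
    . . . . . . . . . .
T2:
  2·area = 108  (B↔C swapped to make it positive)
  edge (4, 16)→(10, 10): d=(6,-6) top-left  bias=+0
  edge (10, 10)→(18, 20): d=(8,10) right/bottom  bias=-1
  edge (18, 20)→(4, 16): d=(-14,-4) top-left  bias=+0
    (9,0)@(19, 1): e=[0,-162,270] → .  [on edge]
    (8,1)@(17, 3): e=[0,-126,234] → .  [on edge]
    (7,2)@(15, 5): e=[0,-90,198] → .  [on edge]
    (6,3)@(13, 7): e=[0,-54,162] → .  [on edge]
    (5,4)@(11, 9): e=[0,-18,126] → .  [on edge]
    (4,5)@(9, 11): e=[0,18,90] → X  [on edge]
    (5,5)@(11, 11): e=[12,-2,98] → .
    (3,6)@(7, 13): e=[0,54,54] → X  [on edge]
    (5,6)@(11, 13): e=[24,14,70] → X
    (6,6)@(13, 13): e=[36,-6,78] → .
    (2,7)@(5, 15): e=[0,90,18] → X  [on edge]
    (6,7)@(13, 15): e=[48,10,50] → X
    (1,8)@(3, 17): e=[0,126,-18] → .  [on edge]
    (0,9)@(1, 19): e=[0,162,-54] → .  [on edge]
  covered (15 px):
    . . . . . . . . . .
    . . . . . . . . . .
    . . . . . . . . . .
    . . . . . . . . . .
    . . . . . . . . . .
    . . . . X . . . . .
    . . . X X X . . . .
    . . X X X X X . . .
    . . . . X X X X . .
    . . . . . . . X X .
T3:
  2·area = 36  (B↔C swapped to make it positive)
  edge (0, 8)→(18, 18): d=(18,10) right/bottom  bias=-1
  edge (18, 18)→(18, 20): d=(0,2) right/bottom  bias=-1
  edge (18, 20)→(0, 8): d=(-18,-12) top-left  bias=+0
    (2,5)@(5, 11): e=[4,26,6] → X
    (3,5)@(7, 11): e=[-16,22,30] → .
    (2,6)@(5, 13): e=[40,26,-30] → .
    (4,6)@(9, 13): e=[0,18,18] → .  [on edge]
    (5,7)@(11, 15): e=[16,14,6] → X
    (6,7)@(13, 15): e=[-4,10,30] → .
    (5,8)@(11, 17): e=[52,14,-30] → .
    (7,8)@(15, 17): e=[12,6,18] → X
    (8,8)@(17, 17): e=[-8,2,42] → .
    (7,9)@(15, 19): e=[48,6,-18] → .
    (8,9)@(17, 19): e=[28,2,6] → X
    (9,9)@(19, 19): e=[8,-2,30] → .
  covered (4 px):
    . . . . . . . . . .
    . . . . . . . . . .
    . . . . . . . . . .
    . . . . . . . . . .
    . . . . . . . . . .
    . . X . . . . . . .
    . . . . . . . . . .
    . . . . . X . . . .
    . . . . . . . X . .
    . . . . . . . . X .

Answer: 48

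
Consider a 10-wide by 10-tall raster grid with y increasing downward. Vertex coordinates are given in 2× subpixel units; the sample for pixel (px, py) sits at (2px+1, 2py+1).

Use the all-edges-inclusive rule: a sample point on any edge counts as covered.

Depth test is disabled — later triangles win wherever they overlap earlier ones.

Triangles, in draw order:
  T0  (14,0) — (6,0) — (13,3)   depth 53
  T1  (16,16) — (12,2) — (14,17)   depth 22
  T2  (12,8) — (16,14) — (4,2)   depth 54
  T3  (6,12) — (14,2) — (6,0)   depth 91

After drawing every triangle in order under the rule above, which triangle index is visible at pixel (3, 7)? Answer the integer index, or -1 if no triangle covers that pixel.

T0:
  2·area = 24  (B↔C swapped to make it positive)
  edge (14, 0)→(13, 3): d=(-1,3) inclusive
  edge (13, 3)→(6, 0): d=(-7,-3) inclusive
  edge (6, 0)→(14, 0): d=(8,0) inclusive
    (4,0)@(9, 1): e=[14,2,8] → #
    (5,0)@(11, 1): e=[8,8,8] → #
    (6,0)@(13, 1): e=[2,14,8] → #
    (7,0)@(15, 1): e=[-4,20,8] → ·
    (4,1)@(9, 3): e=[12,-12,24] → ·
    (5,1)@(11, 3): e=[6,-6,24] → ·
    (6,1)@(13, 3): e=[0,0,24] → #  [on edge]
    (7,1)@(15, 3): e=[-6,6,24] → ·
    (6,2)@(13, 5): e=[-2,-14,40] → ·
    (5,4)@(11, 9): e=[0,-48,72] → ·  [on edge]
    (4,7)@(9, 15): e=[0,-96,120] → ·  [on edge]
  covered (4 px):
    · · · · # # # · · ·
    · · · · · · # · · ·
    · · · · · · · · · ·
    · · · · · · · · · ·
    · · · · · · · · · ·
    · · · · · · · · · ·
    · · · · · · · · · ·
    · · · · · · · · · ·
    · · · · · · · · · ·
    · · · · · · · · · ·
T1:
  2·area = 32  (B↔C swapped to make it positive)
  edge (16, 16)→(14, 17): d=(-2,1) inclusive
  edge (14, 17)→(12, 2): d=(-2,-15) inclusive
  edge (12, 2)→(16, 16): d=(4,14) inclusive
    (6,3)@(13, 7): e=[21,5,6] → #
    (7,3)@(15, 7): e=[19,35,-22] → ·
    (6,4)@(13, 9): e=[17,1,14] → #
    (7,4)@(15, 9): e=[15,31,-14] → ·
    (6,5)@(13, 11): e=[13,-3,22] → ·
    (7,6)@(15, 13): e=[7,23,2] → #
    (8,6)@(17, 13): e=[5,53,-26] → ·
    (7,7)@(15, 15): e=[3,19,10] → #
    (8,7)@(17, 15): e=[1,49,-18] → ·
    (7,8)@(15, 17): e=[-1,15,18] → ·
  covered (4 px):
    · · · · · · · · · ·
    · · · · · · · · · ·
    · · · · · · · · · ·
    · · · · · · # · · ·
    · · · · · · # · · ·
    · · · · · · · · · ·
    · · · · · · · # · ·
    · · · · · · · # · ·
    · · · · · · · · · ·
    · · · · · · · · · ·
T2:
  2·area = 24
  edge (12, 8)→(16, 14): d=(4,6) inclusive
  edge (16, 14)→(4, 2): d=(-12,-12) inclusive
  edge (4, 2)→(12, 8): d=(8,6) inclusive
    (1,0)@(3, 1): e=[26,0,-2] → ·  [on edge]
    (2,1)@(5, 3): e=[22,0,2] → #  [on edge]
    (3,1)@(7, 3): e=[10,24,-10] → ·
    (2,2)@(5, 5): e=[30,-24,18] → ·
    (3,2)@(7, 5): e=[18,0,6] → #  [on edge]
    (4,2)@(9, 5): e=[6,24,-6] → ·
    (3,3)@(7, 7): e=[26,-24,22] → ·
    (4,3)@(9, 7): e=[14,0,10] → #  [on edge]
    (5,3)@(11, 7): e=[2,24,-2] → ·
    (4,4)@(9, 9): e=[22,-24,26] → ·
    (5,4)@(11, 9): e=[10,0,14] → #  [on edge]
    (6,4)@(13, 9): e=[-2,24,2] → ·
    (6,5)@(13, 11): e=[6,0,18] → #  [on edge]
    (7,6)@(15, 13): e=[2,0,22] → #  [on edge]
    (8,7)@(17, 15): e=[-2,0,26] → ·  [on edge]
    (9,8)@(19, 17): e=[-6,0,30] → ·  [on edge]
  covered (6 px):
    · · · · · · · · · ·
    · · # · · · · · · ·
    · · · # · · · · · ·
    · · · · # · · · · ·
    · · · · · # · · · ·
    · · · · · · # · · ·
    · · · · · · · # · ·
    · · · · · · · · · ·
    · · · · · · · · · ·
    · · · · · · · · · ·
T3:
  2·area = 96  (B↔C swapped to make it positive)
  edge (6, 12)→(6, 0): d=(0,-12) inclusive
  edge (6, 0)→(14, 2): d=(8,2) inclusive
  edge (14, 2)→(6, 12): d=(-8,10) inclusive
    (3,0)@(7, 1): e=[12,6,78] → #
    (4,0)@(9, 1): e=[36,2,58] → #
    (5,0)@(11, 1): e=[60,-2,38] → ·
    (3,1)@(7, 3): e=[12,22,62] → #
    (5,1)@(11, 3): e=[60,14,22] → #
    (6,1)@(13, 3): e=[84,10,2] → #
    (7,1)@(15, 3): e=[108,6,-18] → ·
    (3,2)@(7, 5): e=[12,38,46] → #
    (6,2)@(13, 5): e=[84,26,-14] → ·
    (3,3)@(7, 7): e=[12,54,30] → #
    (5,3)@(11, 7): e=[60,46,-10] → ·
    (3,4)@(7, 9): e=[12,70,14] → #
  covered (12 px):
    · · · # # · · · · ·
    · · · # # # # · · ·
    · · · # # # · · · ·
    · · · # # · · · · ·
    · · · # · · · · · ·
    · · · · · · · · · ·
    · · · · · · · · · ·
    · · · · · · · · · ·
    · · · · · · · · · ·
    · · · · · · · · · ·

Z-buffer (winner per pixel, '.' = empty):
  . . . 3 3 0 0 . . .
  . . 2 3 3 3 3 . . .
  . . . 3 3 3 . . . .
  . . . 3 3 . 1 . . .
  . . . 3 . 2 1 . . .
  . . . . . . 2 . . .
  . . . . . . . 2 . .
  . . . . . . . 1 . .
  . . . . . . . . . .
  . . . . . . . . . .

Result: -1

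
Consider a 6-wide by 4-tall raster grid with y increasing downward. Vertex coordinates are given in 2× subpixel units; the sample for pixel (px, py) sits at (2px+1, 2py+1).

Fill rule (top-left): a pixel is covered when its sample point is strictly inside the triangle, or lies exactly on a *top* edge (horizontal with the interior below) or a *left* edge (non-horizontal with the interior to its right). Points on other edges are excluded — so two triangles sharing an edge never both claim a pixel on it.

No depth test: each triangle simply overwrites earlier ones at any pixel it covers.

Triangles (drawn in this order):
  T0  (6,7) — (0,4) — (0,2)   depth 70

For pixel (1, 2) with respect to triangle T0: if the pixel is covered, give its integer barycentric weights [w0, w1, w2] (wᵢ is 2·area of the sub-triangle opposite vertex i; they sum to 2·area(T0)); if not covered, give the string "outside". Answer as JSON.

T0:
  2·area = 12
  edge (6, 7)→(0, 4): d=(-6,-3) top-left  bias=+0
  edge (0, 4)→(0, 2): d=(0,-2) top-left  bias=+0
  edge (0, 2)→(6, 7): d=(6,5) right/bottom  bias=-1
    (0,1)@(1, 3): e=[9,2,1] → █
    (1,1)@(3, 3): e=[15,6,-9] → ·
    (0,2)@(1, 5): e=[-3,2,13] → ·
    (1,2)@(3, 5): e=[3,6,3] → █
    (2,2)@(5, 5): e=[9,10,-7] → ·
    (1,3)@(3, 7): e=[-9,6,15] → ·
  covered (2 px):
    · · · · · ·
    █ · · · · ·
    · █ · · · ·
    · · · · · ·

Result: [6,3,3]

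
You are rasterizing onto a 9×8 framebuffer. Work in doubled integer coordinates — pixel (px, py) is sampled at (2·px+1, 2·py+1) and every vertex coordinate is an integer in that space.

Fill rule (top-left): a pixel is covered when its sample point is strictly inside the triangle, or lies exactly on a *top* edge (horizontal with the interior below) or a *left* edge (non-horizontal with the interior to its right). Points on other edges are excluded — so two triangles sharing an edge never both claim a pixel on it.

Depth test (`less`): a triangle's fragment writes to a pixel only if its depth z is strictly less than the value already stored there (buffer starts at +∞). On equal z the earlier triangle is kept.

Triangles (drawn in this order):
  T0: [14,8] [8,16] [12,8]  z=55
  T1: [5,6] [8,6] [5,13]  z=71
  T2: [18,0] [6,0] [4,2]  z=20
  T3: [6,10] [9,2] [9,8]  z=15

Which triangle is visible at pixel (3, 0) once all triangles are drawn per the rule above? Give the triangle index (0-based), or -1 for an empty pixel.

T0:
  2·area = 16
  edge (14, 8)→(8, 16): d=(-6,8) right/bottom  bias=-1
  edge (8, 16)→(12, 8): d=(4,-8) top-left  bias=+0
  edge (12, 8)→(14, 8): d=(2,0) top-left  bias=+0
    (6,4)@(13, 9): e=[2,12,2] → #
    (7,4)@(15, 9): e=[-14,28,2] → ·
    (5,5)@(11, 11): e=[6,4,6] → #
    (6,5)@(13, 11): e=[-10,20,6] → ·
    (5,6)@(11, 13): e=[-6,12,10] → ·
  covered (2 px):
    · · · · · · · · ·
    · · · · · · · · ·
    · · · · · · · · ·
    · · · · · · · · ·
    · · · · · · # · ·
    · · · · · # · · ·
    · · · · · · · · ·
    · · · · · · · · ·
T1:
  2·area = 21
  edge (5, 6)→(8, 6): d=(3,0) top-left  bias=+0
  edge (8, 6)→(5, 13): d=(-3,7) right/bottom  bias=-1
  edge (5, 13)→(5, 6): d=(0,-7) top-left  bias=+0
    (2,0)@(5, 1): e=[-15,36,0] → ·  [on edge]
    (2,1)@(5, 3): e=[-9,30,0] → ·  [on edge]
    (2,2)@(5, 5): e=[-3,24,0] → ·  [on edge]
    (2,3)@(5, 7): e=[3,18,0] → #  [on edge]
    (3,3)@(7, 7): e=[3,4,14] → #
    (4,3)@(9, 7): e=[3,-10,28] → ·
    (2,4)@(5, 9): e=[9,12,0] → #  [on edge]
    (3,4)@(7, 9): e=[9,-2,14] → ·
    (2,5)@(5, 11): e=[15,6,0] → #  [on edge]
    (3,5)@(7, 11): e=[15,-8,14] → ·
    (2,6)@(5, 13): e=[21,0,0] → ·  [on edge]
    (2,7)@(5, 15): e=[27,-6,0] → ·  [on edge]
  covered (4 px):
    · · · · · · · · ·
    · · · · · · · · ·
    · · · · · · · · ·
    · · # # · · · · ·
    · · # · · · · · ·
    · · # · · · · · ·
    · · · · · · · · ·
    · · · · · · · · ·
T2:
  2·area = 24  (B↔C swapped to make it positive)
  edge (18, 0)→(4, 2): d=(-14,2) right/bottom  bias=-1
  edge (4, 2)→(6, 0): d=(2,-2) top-left  bias=+0
  edge (6, 0)→(18, 0): d=(12,0) top-left  bias=+0
    (2,0)@(5, 1): e=[12,0,12] → #  [on edge]
    (3,0)@(7, 1): e=[8,4,12] → #
    (4,0)@(9, 1): e=[4,8,12] → #
    (5,0)@(11, 1): e=[0,12,12] → ·  [on edge]
    (1,1)@(3, 3): e=[-12,0,36] → ·  [on edge]
    (2,1)@(5, 3): e=[-16,4,36] → ·
    (3,1)@(7, 3): e=[-20,8,36] → ·
    (4,1)@(9, 3): e=[-24,12,36] → ·
    (0,2)@(1, 5): e=[-36,0,60] → ·  [on edge]
  covered (3 px):
    · · # # # · · · ·
    · · · · · · · · ·
    · · · · · · · · ·
    · · · · · · · · ·
    · · · · · · · · ·
    · · · · · · · · ·
    · · · · · · · · ·
    · · · · · · · · ·
T3:
  2·area = 18
  edge (6, 10)→(9, 2): d=(3,-8) top-left  bias=+0
  edge (9, 2)→(9, 8): d=(0,6) right/bottom  bias=-1
  edge (9, 8)→(6, 10): d=(-3,2) right/bottom  bias=-1
    (4,0)@(9, 1): e=[-3,0,21] → ·  [on edge]
    (4,1)@(9, 3): e=[3,0,15] → ·  [on edge]
    (4,2)@(9, 5): e=[9,0,9] → ·  [on edge]
    (4,3)@(9, 7): e=[15,0,3] → ·  [on edge]
    (3,4)@(7, 9): e=[5,12,1] → #
    (4,4)@(9, 9): e=[21,0,-3] → ·  [on edge]
    (3,5)@(7, 11): e=[11,12,-5] → ·
    (4,5)@(9, 11): e=[27,0,-9] → ·  [on edge]
    (4,6)@(9, 13): e=[33,0,-15] → ·  [on edge]
    (4,7)@(9, 15): e=[39,0,-21] → ·  [on edge]
  covered (1 px):
    · · · · · · · · ·
    · · · · · · · · ·
    · · · · · · · · ·
    · · · · · · · · ·
    · · · # · · · · ·
    · · · · · · · · ·
    · · · · · · · · ·
    · · · · · · · · ·

Z-buffer (winner per pixel, '.' = empty):
  . . 2 2 2 . . . .
  . . . . . . . . .
  . . . . . . . . .
  . . 1 1 . . . . .
  . . 1 3 . . 0 . .
  . . 1 . . 0 . . .
  . . . . . . . . .
  . . . . . . . . .

Result: 2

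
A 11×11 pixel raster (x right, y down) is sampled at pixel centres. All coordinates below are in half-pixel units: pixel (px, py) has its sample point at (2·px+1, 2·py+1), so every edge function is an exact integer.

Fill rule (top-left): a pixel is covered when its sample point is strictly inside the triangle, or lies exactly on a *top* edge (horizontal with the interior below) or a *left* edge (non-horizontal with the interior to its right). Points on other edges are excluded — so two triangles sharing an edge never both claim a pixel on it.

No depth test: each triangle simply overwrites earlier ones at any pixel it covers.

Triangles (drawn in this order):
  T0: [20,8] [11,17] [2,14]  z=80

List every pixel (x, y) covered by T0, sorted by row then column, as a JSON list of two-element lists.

T0:
  2·area = 108
  edge (20, 8)→(11, 17): d=(-9,9) right/bottom  bias=-1
  edge (11, 17)→(2, 14): d=(-9,-3) top-left  bias=+0
  edge (2, 14)→(20, 8): d=(18,-6) top-left  bias=+0
    (10,3)@(21, 7): e=[0,120,-12] → .  [on edge]
    (8,4)@(17, 9): e=[18,90,0] → X  [on edge]
    (9,4)@(19, 9): e=[0,96,12] → .  [on edge]
    (5,5)@(11, 11): e=[54,54,0] → X  [on edge]
    (6,5)@(13, 11): e=[36,60,12] → X
    (7,5)@(15, 11): e=[18,66,24] → X
    (8,5)@(17, 11): e=[0,72,36] → .  [on edge]
    (2,6)@(5, 13): e=[90,18,0] → X  [on edge]
    (3,6)@(7, 13): e=[72,24,12] → X
    (4,6)@(9, 13): e=[54,30,24] → X
    (7,6)@(15, 13): e=[0,48,60] → .  [on edge]
    (2,7)@(5, 15): e=[72,0,36] → X  [on edge]
    (6,7)@(13, 15): e=[0,24,84] → .  [on edge]
    (5,8)@(11, 17): e=[0,0,108] → .  [on edge]
    (4,9)@(9, 19): e=[0,-24,132] → .  [on edge]
    (8,9)@(17, 19): e=[-72,0,180] → .  [on edge]
    (3,10)@(7, 21): e=[0,-48,156] → .  [on edge]
  covered (13 px):
    . . . . . . . . . . .
    . . . . . . . . . . .
    . . . . . . . . . . .
    . . . . . . . . . . .
    . . . . . . . . X . .
    . . . . . X X X . . .
    . . X X X X X . . . .
    . . X X X X . . . . .
    . . . . . . . . . . .
    . . . . . . . . . . .
    . . . . . . . . . . .

Result: [[8,4],[5,5],[6,5],[7,5],[2,6],[3,6],[4,6],[5,6],[6,6],[2,7],[3,7],[4,7],[5,7]]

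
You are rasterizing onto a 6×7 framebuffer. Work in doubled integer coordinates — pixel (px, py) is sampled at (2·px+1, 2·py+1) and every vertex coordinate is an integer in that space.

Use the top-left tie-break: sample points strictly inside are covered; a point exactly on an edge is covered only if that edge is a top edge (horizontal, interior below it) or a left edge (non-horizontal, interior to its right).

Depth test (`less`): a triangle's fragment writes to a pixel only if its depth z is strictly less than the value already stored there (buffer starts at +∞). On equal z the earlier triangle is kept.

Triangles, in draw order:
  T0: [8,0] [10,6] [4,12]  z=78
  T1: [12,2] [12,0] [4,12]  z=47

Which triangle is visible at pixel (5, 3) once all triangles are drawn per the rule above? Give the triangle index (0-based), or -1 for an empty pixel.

T0:
  2·area = 48
  edge (8, 0)→(10, 6): d=(2,6) right/bottom  bias=-1
  edge (10, 6)→(4, 12): d=(-6,6) right/bottom  bias=-1
  edge (4, 12)→(8, 0): d=(4,-12) top-left  bias=+0
    (3,1)@(7, 3): e=[12,36,0] → █  [on edge]
    (4,1)@(9, 3): e=[0,24,24] → ·  [on edge]
    (3,2)@(7, 5): e=[16,24,8] → █
    (4,2)@(9, 5): e=[4,12,32] → █
    (5,2)@(11, 5): e=[-8,0,56] → ·  [on edge]
    (3,3)@(7, 7): e=[20,12,16] → █
    (4,3)@(9, 7): e=[8,0,40] → ·  [on edge]
    (2,4)@(5, 9): e=[36,12,0] → █  [on edge]
    (3,4)@(7, 9): e=[24,0,24] → ·  [on edge]
    (5,4)@(11, 9): e=[0,-24,72] → ·  [on edge]
    (2,5)@(5, 11): e=[40,0,8] → ·  [on edge]
    (1,6)@(3, 13): e=[56,0,-8] → ·  [on edge]
  covered (5 px):
    · · · · · ·
    · · · █ · ·
    · · · █ █ ·
    · · · █ · ·
    · · █ · · ·
    · · · · · ·
    · · · · · ·
T1:
  2·area = 16  (B↔C swapped to make it positive)
  edge (12, 2)→(4, 12): d=(-8,10) right/bottom  bias=-1
  edge (4, 12)→(12, 0): d=(8,-12) top-left  bias=+0
  edge (12, 0)→(12, 2): d=(0,2) right/bottom  bias=-1
    (5,1)@(11, 3): e=[2,12,2] → █
    (4,2)@(9, 5): e=[6,4,6] → █
    (5,2)@(11, 5): e=[-14,28,2] → ·
    (4,3)@(9, 7): e=[-10,20,6] → ·
  covered (2 px):
    · · · · · ·
    · · · · · █
    · · · · █ ·
    · · · · · ·
    · · · · · ·
    · · · · · ·
    · · · · · ·

Z-buffer (winner per pixel, '.' = empty):
  . . . . . .
  . . . 0 . 1
  . . . 0 1 .
  . . . 0 . .
  . . 0 . . .
  . . . . . .
  . . . . . .

Answer: -1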